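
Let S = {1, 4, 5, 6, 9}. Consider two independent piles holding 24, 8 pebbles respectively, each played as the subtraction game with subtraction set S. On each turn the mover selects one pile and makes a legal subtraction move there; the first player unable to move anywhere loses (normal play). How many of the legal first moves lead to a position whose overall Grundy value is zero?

All piles use S = {1, 4, 5, 6, 9}:
n :  0  1  2  3  4  5  6  7  8  9 10 11 12 13 14 15 16 17 18 19 20 21 22 23 24
G :  0  1  0  1  2  3  2  3  4  5  0  1  0  1  2  3  2  3  4  5  0  1  0  1  2
Pile A: G(24) = 2.
Pile B: G(8) = 4.
Combined Grundy value = 2 ⊕ 4 = 6.
A winning move leaves total XOR = 0, i.e. changes one component's Grundy value g to g ⊕ X where X is the current total.
Pile A: need g' = 2⊕6 = 4. Options: 24−1→G=1, 24−4→G=0, 24−5→G=5, 24−6→G=4, 24−9→G=3. Hits: 1.
Pile B: need g' = 4⊕6 = 2. Options: 8−1→G=3, 8−4→G=2, 8−5→G=1, 8−6→G=0. Hits: 1.

2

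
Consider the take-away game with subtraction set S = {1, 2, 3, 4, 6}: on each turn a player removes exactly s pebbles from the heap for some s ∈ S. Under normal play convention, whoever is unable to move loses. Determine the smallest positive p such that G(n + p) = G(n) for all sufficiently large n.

G(0) = 0
G(1) = mex{0} = 1
G(2) = mex{1,0} = 2
G(3) = mex{2,1,0} = 3
G(4) = mex{3,2,1,0} = 4
G(5) = mex{4,3,2,1} = 0
G(6) = mex{0,4,3,2,0} = 1
G(7) = mex{1,0,4,3,1} = 2
G(8) = mex{2,1,0,4,2} = 3
G(9) = mex{3,2,1,0,3} = 4
G(10) = mex{4,3,2,1,4} = 0
G(11) = mex{0,4,3,2,0} = 1
G(12) = mex{1,0,4,3,1} = 2
G(13) = mex{2,1,0,4,2} = 3
G(14) = mex{3,2,1,0,3} = 4
G(n+5) = G(n) holds for n = 0,…,5 (a full window of length max(S) = 6), so the sequence is purely periodic with period 5.

5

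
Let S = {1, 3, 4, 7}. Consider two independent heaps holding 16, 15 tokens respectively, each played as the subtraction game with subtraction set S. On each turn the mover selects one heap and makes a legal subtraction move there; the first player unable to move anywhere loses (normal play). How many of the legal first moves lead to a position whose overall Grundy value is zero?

3

All heaps use S = {1, 3, 4, 7}:
G(0) = 0
G(1) = mex{0} = 1
G(2) = mex{1} = 0
G(3) = mex{0,0} = 1
G(4) = mex{1,1,0} = 2
G(5) = mex{2,0,1} = 3
G(6) = mex{3,1,0} = 2
G(7) = mex{2,2,1,0} = 3
G(8) = mex{3,3,2,1} = 0
G(9) = mex{0,2,3,0} = 1
G(10) = mex{1,3,2,1} = 0
G(11) = mex{0,0,3,2} = 1
G(12) = mex{1,1,0,3} = 2
G(13) = mex{2,0,1,2} = 3
G(14) = mex{3,1,0,3} = 2
G(15) = mex{2,2,1,0} = 3
G(16) = mex{3,3,2,1} = 0
Heap A: G(16) = 0.
Heap B: G(15) = 3.
Combined Grundy value = 0 ⊕ 3 = 3.
A winning move leaves total XOR = 0, i.e. changes one component's Grundy value g to g ⊕ X where X is the current total.
Heap A: need g' = 0⊕3 = 3. Options: 16−1→G=3, 16−3→G=3, 16−4→G=2, 16−7→G=1. Hits: 2.
Heap B: need g' = 3⊕3 = 0. Options: 15−1→G=2, 15−3→G=2, 15−4→G=1, 15−7→G=0. Hits: 1.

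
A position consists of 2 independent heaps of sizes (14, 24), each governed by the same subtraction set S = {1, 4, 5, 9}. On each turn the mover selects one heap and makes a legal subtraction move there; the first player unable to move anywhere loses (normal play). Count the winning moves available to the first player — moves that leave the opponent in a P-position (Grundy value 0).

2

All heaps use S = {1, 4, 5, 9}:
n :  0  1  2  3  4  5  6  7  8  9 10 11 12 13 14 15 16 17 18 19 20 21 22 23 24
G :  0  1  0  1  2  3  2  3  0  1  0  1  2  3  2  3  0  1  0  1  2  3  2  3  0
Heap A: G(14) = 2.
Heap B: G(24) = 0.
Combined Grundy value = 2 ⊕ 0 = 2.
A winning move leaves total XOR = 0, i.e. changes one component's Grundy value g to g ⊕ X where X is the current total.
Heap A: need g' = 2⊕2 = 0. Options: 14−1→G=3, 14−4→G=0, 14−5→G=1, 14−9→G=3. Hits: 1.
Heap B: need g' = 0⊕2 = 2. Options: 24−1→G=3, 24−4→G=2, 24−5→G=1, 24−9→G=3. Hits: 1.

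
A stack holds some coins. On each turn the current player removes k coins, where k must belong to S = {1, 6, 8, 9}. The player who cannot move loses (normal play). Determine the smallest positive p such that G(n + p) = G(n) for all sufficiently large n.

17

G(0) = 0
G(1) = mex{0} = 1
G(2) = mex{1} = 0
G(3) = mex{0} = 1
G(4) = mex{1} = 0
G(5) = mex{0} = 1
G(6) = mex{1,0} = 2
G(7) = mex{2,1} = 0
G(8) = mex{0,0,0} = 1
G(9) = mex{1,1,1,0} = 2
G(10) = mex{2,0,0,1} = 3
G(11) = mex{3,1,1,0} = 2
G(12) = mex{2,2,0,1} = 3
G(13) = mex{3,0,1,0} = 2
G(14) = mex{2,1,2,1} = 0
G(15) = mex{0,2,0,2} = 1
G(16) = mex{1,3,1,0} = 2
G(17) = mex{2,2,2,1} = 0
G(18) = mex{0,3,3,2} = 1
G(19) = mex{1,2,2,3} = 0
G(20) = mex{0,0,3,2} = 1
G(21) = mex{1,1,2,3} = 0
G(22) = mex{0,2,0,2} = 1
G(23) = mex{1,0,1,0} = 2
G(24) = mex{2,1,2,1} = 0
G(25) = mex{0,0,0,2} = 1
G(26) = mex{1,1,1,0} = 2
G(27) = mex{2,0,0,1} = 3
G(28) = mex{3,1,1,0} = 2
G(29) = mex{2,2,0,1} = 3
G(30) = mex{3,0,1,0} = 2
G(31) = mex{2,1,2,1} = 0
G(32) = mex{0,2,0,2} = 1
G(33) = mex{1,3,1,0} = 2
G(34) = mex{2,2,2,1} = 0
G(35) = mex{0,3,3,2} = 1
G(n+17) = G(n) holds for n = 0,…,8 (a full window of length max(S) = 9), so the sequence is purely periodic with period 17.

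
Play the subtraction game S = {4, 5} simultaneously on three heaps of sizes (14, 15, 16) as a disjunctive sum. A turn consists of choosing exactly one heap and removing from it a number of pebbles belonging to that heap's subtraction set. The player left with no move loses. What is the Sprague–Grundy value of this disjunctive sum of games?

All heaps use S = {4, 5}:
G(0) = 0
G(1) = mex{} = 0
G(2) = mex{} = 0
G(3) = mex{} = 0
G(4) = mex{0} = 1
G(5) = mex{0,0} = 1
G(6) = mex{0,0} = 1
G(7) = mex{0,0} = 1
G(8) = mex{1,0} = 2
G(9) = mex{1,1} = 0
G(10) = mex{1,1} = 0
G(11) = mex{1,1} = 0
G(12) = mex{2,1} = 0
G(13) = mex{0,2} = 1
G(14) = mex{0,0} = 1
G(15) = mex{0,0} = 1
G(16) = mex{0,0} = 1
Heap A: G(14) = 1.
Heap B: G(15) = 1.
Heap C: G(16) = 1.
Combined Grundy value = 1 ⊕ 1 ⊕ 1 = 1.

1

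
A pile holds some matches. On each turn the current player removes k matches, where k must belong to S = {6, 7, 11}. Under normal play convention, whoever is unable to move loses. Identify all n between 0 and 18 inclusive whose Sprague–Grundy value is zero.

n :  0  1  2  3  4  5  6  7  8  9 10 11 12 13 14 15 16 17 18
G :  0  0  0  0  0  0  1  1  1  1  1  1  2  2  2  2  2  0  0
P-positions are exactly the n with G(n) = 0.

0, 1, 2, 3, 4, 5, 17, 18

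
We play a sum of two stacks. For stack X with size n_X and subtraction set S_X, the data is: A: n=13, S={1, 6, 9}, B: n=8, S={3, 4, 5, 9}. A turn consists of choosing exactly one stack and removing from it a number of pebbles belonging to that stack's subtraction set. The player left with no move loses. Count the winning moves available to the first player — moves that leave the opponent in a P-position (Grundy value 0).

Stack A, S = {1, 6, 9}:
G(0) = 0
G(1) = mex{0} = 1
G(2) = mex{1} = 0
G(3) = mex{0} = 1
G(4) = mex{1} = 0
G(5) = mex{0} = 1
G(6) = mex{1,0} = 2
G(7) = mex{2,1} = 0
G(8) = mex{0,0} = 1
G(9) = mex{1,1,0} = 2
G(10) = mex{2,0,1} = 3
G(11) = mex{3,1,0} = 2
G(12) = mex{2,2,1} = 0
G(13) = mex{0,0,0} = 1
G_A(13) = 1.
Stack B, S = {3, 4, 5, 9}:
G(0) = 0
G(1) = mex{} = 0
G(2) = mex{} = 0
G(3) = mex{0} = 1
G(4) = mex{0,0} = 1
G(5) = mex{0,0,0} = 1
G(6) = mex{1,0,0} = 2
G(7) = mex{1,1,0} = 2
G(8) = mex{1,1,1} = 0
G_B(8) = 0.
Combined Grundy value = 1 ⊕ 0 = 1.
A winning move leaves total XOR = 0, i.e. changes one component's Grundy value g to g ⊕ X where X is the current total.
Stack A: need g' = 1⊕1 = 0. Options: 13−1→G=0, 13−6→G=0, 13−9→G=0. Hits: 3.
Stack B: need g' = 0⊕1 = 1. Options: 8−3→G=1, 8−4→G=1, 8−5→G=1. Hits: 3.

6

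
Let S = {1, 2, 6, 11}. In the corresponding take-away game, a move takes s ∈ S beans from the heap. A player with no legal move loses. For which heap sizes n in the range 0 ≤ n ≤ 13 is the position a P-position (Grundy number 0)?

0, 3, 7, 10

G(0) = 0
G(1) = mex{0} = 1
G(2) = mex{1,0} = 2
G(3) = mex{2,1} = 0
G(4) = mex{0,2} = 1
G(5) = mex{1,0} = 2
G(6) = mex{2,1,0} = 3
G(7) = mex{3,2,1} = 0
G(8) = mex{0,3,2} = 1
G(9) = mex{1,0,0} = 2
G(10) = mex{2,1,1} = 0
G(11) = mex{0,2,2,0} = 1
G(12) = mex{1,0,3,1} = 2
G(13) = mex{2,1,0,2} = 3
P-positions are exactly the n with G(n) = 0.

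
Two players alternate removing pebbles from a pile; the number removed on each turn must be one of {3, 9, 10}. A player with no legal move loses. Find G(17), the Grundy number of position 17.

n :  0  1  2  3  4  5  6  7  8  9 10 11 12 13 14 15 16 17
G :  0  0  0  1  1  1  0  0  0  1  1  1  2  0  0  3  1  1

1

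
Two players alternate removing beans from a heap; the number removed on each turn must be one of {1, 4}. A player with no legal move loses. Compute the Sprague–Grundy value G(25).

G(0) = 0
G(1) = mex{0} = 1
G(2) = mex{1} = 0
G(3) = mex{0} = 1
G(4) = mex{1,0} = 2
G(5) = mex{2,1} = 0
G(6) = mex{0,0} = 1
G(7) = mex{1,1} = 0
G(8) = mex{0,2} = 1
G(9) = mex{1,0} = 2
G(10) = mex{2,1} = 0
G(11) = mex{0,0} = 1
G(12) = mex{1,1} = 0
G(13) = mex{0,2} = 1
G(14) = mex{1,0} = 2
G(15) = mex{2,1} = 0
G(16) = mex{0,0} = 1
G(17) = mex{1,1} = 0
G(18) = mex{0,2} = 1
G(19) = mex{1,0} = 2
G(20) = mex{2,1} = 0
G(21) = mex{0,0} = 1
G(22) = mex{1,1} = 0
G(23) = mex{0,2} = 1
G(24) = mex{1,0} = 2
G(25) = mex{2,1} = 0

0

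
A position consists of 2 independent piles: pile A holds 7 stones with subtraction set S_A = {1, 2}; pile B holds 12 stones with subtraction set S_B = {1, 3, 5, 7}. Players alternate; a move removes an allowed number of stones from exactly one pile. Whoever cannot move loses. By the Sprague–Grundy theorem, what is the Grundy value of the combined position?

1

Pile A, S = {1, 2}:
G(0) = 0
G(1) = mex{0} = 1
G(2) = mex{1,0} = 2
G(3) = mex{2,1} = 0
G(4) = mex{0,2} = 1
G(5) = mex{1,0} = 2
G(6) = mex{2,1} = 0
G(7) = mex{0,2} = 1
G_A(7) = 1.
Pile B, S = {1, 3, 5, 7}:
n :  0  1  2  3  4  5  6  7  8  9 10 11 12
G :  0  1  0  1  0  1  0  1  0  1  0  1  0
G_B(12) = 0.
Combined Grundy value = 1 ⊕ 0 = 1.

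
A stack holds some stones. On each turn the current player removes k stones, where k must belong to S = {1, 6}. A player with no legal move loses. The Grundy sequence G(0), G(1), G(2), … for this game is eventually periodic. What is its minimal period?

n :  0  1  2  3  4  5  6  7  8  9 10 11 12 13 14 15
G :  0  1  0  1  0  1  2  0  1  0  1  0  1  2  0  1
G(n+7) = G(n) holds for n = 0,…,5 (a full window of length max(S) = 6), so the sequence is purely periodic with period 7.

7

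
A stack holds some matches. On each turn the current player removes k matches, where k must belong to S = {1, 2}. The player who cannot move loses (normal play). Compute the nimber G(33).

n :  0  1  2  3  4  5  6  7  8  9 10 11 12 13 14 15 16 17 18 19 20 21 22 23 24 25 26 27 28 29 30 31 32 33
G :  0  1  2  0  1  2  0  1  2  0  1  2  0  1  2  0  1  2  0  1  2  0  1  2  0  1  2  0  1  2  0  1  2  0

0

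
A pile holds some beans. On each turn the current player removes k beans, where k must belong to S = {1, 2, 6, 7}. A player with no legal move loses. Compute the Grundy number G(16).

0

n :  0  1  2  3  4  5  6  7  8  9 10 11 12 13 14 15 16
G :  0  1  2  0  1  2  3  4  0  1  2  0  1  2  3  4  0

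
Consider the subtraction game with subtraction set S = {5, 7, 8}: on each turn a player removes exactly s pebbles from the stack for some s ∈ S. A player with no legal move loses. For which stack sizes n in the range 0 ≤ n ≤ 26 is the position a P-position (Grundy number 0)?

n :  0  1  2  3  4  5  6  7  8  9 10 11 12 13 14 15 16 17 18 19 20 21 22 23 24 25 26
G :  0  0  0  0  0  1  1  1  1  1  2  2  2  0  0  0  0  0  1  1  1  1  1  2  2  2  0
P-positions are exactly the n with G(n) = 0.

0, 1, 2, 3, 4, 13, 14, 15, 16, 17, 26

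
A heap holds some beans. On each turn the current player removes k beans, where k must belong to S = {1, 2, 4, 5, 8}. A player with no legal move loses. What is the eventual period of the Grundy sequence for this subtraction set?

3

n :  0  1  2  3  4  5  6  7  8  9 10 11 12 13 14
G :  0  1  2  0  1  2  0  1  2  0  1  2  0  1  2
G(n+3) = G(n) holds for n = 0,…,7 (a full window of length max(S) = 8), so the sequence is purely periodic with period 3.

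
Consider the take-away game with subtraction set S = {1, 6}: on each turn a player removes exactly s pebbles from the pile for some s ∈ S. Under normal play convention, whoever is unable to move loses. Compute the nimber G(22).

1

n :  0  1  2  3  4  5  6  7  8  9 10 11 12 13 14 15 16 17 18 19 20 21 22
G :  0  1  0  1  0  1  2  0  1  0  1  0  1  2  0  1  0  1  0  1  2  0  1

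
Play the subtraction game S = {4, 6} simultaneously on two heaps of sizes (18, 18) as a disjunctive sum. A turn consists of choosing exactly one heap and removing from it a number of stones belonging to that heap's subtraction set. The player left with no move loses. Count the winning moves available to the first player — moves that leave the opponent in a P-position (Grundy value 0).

All heaps use S = {4, 6}:
n :  0  1  2  3  4  5  6  7  8  9 10 11 12 13 14 15 16 17 18
G :  0  0  0  0  1  1  1  1  2  2  0  0  0  0  1  1  1  1  2
Heap A: G(18) = 2.
Heap B: G(18) = 2.
Combined Grundy value = 2 ⊕ 2 = 0.
A winning move leaves total XOR = 0, i.e. changes one component's Grundy value g to g ⊕ X where X is the current total.
Heap A: target g' = 2⊕0 = 2, but every legal move changes the Grundy value (mex property), so 0 moves.
Heap B: target g' = 2⊕0 = 2, but every legal move changes the Grundy value (mex property), so 0 moves.

0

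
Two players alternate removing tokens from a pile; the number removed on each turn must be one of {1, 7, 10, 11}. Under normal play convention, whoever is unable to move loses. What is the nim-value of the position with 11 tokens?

G(0) = 0
G(1) = mex{0} = 1
G(2) = mex{1} = 0
G(3) = mex{0} = 1
G(4) = mex{1} = 0
G(5) = mex{0} = 1
G(6) = mex{1} = 0
G(7) = mex{0,0} = 1
G(8) = mex{1,1} = 0
G(9) = mex{0,0} = 1
G(10) = mex{1,1,0} = 2
G(11) = mex{2,0,1,0} = 3

3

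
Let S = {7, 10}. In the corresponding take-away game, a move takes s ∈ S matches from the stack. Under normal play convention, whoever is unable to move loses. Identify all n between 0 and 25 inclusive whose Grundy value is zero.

G(0) = 0
G(1) = mex{} = 0
G(2) = mex{} = 0
G(3) = mex{} = 0
G(4) = mex{} = 0
G(5) = mex{} = 0
G(6) = mex{} = 0
G(7) = mex{0} = 1
G(8) = mex{0} = 1
G(9) = mex{0} = 1
G(10) = mex{0,0} = 1
G(11) = mex{0,0} = 1
G(12) = mex{0,0} = 1
G(13) = mex{0,0} = 1
G(14) = mex{1,0} = 2
G(15) = mex{1,0} = 2
G(16) = mex{1,0} = 2
G(17) = mex{1,1} = 0
G(18) = mex{1,1} = 0
G(19) = mex{1,1} = 0
G(20) = mex{1,1} = 0
G(21) = mex{2,1} = 0
G(22) = mex{2,1} = 0
G(23) = mex{2,1} = 0
G(24) = mex{0,2} = 1
G(25) = mex{0,2} = 1
P-positions are exactly the n with G(n) = 0.

0, 1, 2, 3, 4, 5, 6, 17, 18, 19, 20, 21, 22, 23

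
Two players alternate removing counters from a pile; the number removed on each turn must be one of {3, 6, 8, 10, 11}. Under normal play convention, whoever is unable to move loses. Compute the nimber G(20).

G(0) = 0
G(1) = mex{} = 0
G(2) = mex{} = 0
G(3) = mex{0} = 1
G(4) = mex{0} = 1
G(5) = mex{0} = 1
G(6) = mex{1,0} = 2
G(7) = mex{1,0} = 2
G(8) = mex{1,0,0} = 2
G(9) = mex{2,1,0} = 3
G(10) = mex{2,1,0,0} = 3
G(11) = mex{2,1,1,0,0} = 3
G(12) = mex{3,2,1,0,0} = 4
G(13) = mex{3,2,1,1,0} = 4
G(14) = mex{3,2,2,1,1} = 0
G(15) = mex{4,3,2,1,1} = 0
G(16) = mex{4,3,2,2,1} = 0
G(17) = mex{0,3,3,2,2} = 1
G(18) = mex{0,4,3,2,2} = 1
G(19) = mex{0,4,3,3,2} = 1
G(20) = mex{1,0,4,3,3} = 2

2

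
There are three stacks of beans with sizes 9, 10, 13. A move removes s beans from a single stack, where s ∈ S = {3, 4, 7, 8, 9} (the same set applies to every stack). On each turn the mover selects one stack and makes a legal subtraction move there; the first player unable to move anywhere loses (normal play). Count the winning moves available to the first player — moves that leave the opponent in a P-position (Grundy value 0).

0

All stacks use S = {3, 4, 7, 8, 9}:
G(0) = 0
G(1) = mex{} = 0
G(2) = mex{} = 0
G(3) = mex{0} = 1
G(4) = mex{0,0} = 1
G(5) = mex{0,0} = 1
G(6) = mex{1,0} = 2
G(7) = mex{1,1,0} = 2
G(8) = mex{1,1,0,0} = 2
G(9) = mex{2,1,0,0,0} = 3
G(10) = mex{2,2,1,0,0} = 3
G(11) = mex{2,2,1,1,0} = 3
G(12) = mex{3,2,1,1,1} = 0
G(13) = mex{3,3,2,1,1} = 0
Stack A: G(9) = 3.
Stack B: G(10) = 3.
Stack C: G(13) = 0.
Combined Grundy value = 3 ⊕ 3 ⊕ 0 = 0.
A winning move leaves total XOR = 0, i.e. changes one component's Grundy value g to g ⊕ X where X is the current total.
Stack A: target g' = 3⊕0 = 3, but every legal move changes the Grundy value (mex property), so 0 moves.
Stack B: target g' = 3⊕0 = 3, but every legal move changes the Grundy value (mex property), so 0 moves.
Stack C: target g' = 0⊕0 = 0, but every legal move changes the Grundy value (mex property), so 0 moves.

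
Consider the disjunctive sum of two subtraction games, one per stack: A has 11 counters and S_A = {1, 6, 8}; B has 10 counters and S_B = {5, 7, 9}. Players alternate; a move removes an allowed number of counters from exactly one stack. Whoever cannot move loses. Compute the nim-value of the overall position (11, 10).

2

Stack A, S = {1, 6, 8}:
n :  0  1  2  3  4  5  6  7  8  9 10 11
G :  0  1  0  1  0  1  2  0  1  0  1  0
G_A(11) = 0.
Stack B, S = {5, 7, 9}:
G(0) = 0
G(1) = mex{} = 0
G(2) = mex{} = 0
G(3) = mex{} = 0
G(4) = mex{} = 0
G(5) = mex{0} = 1
G(6) = mex{0} = 1
G(7) = mex{0,0} = 1
G(8) = mex{0,0} = 1
G(9) = mex{0,0,0} = 1
G(10) = mex{1,0,0} = 2
G_B(10) = 2.
Combined Grundy value = 0 ⊕ 2 = 2.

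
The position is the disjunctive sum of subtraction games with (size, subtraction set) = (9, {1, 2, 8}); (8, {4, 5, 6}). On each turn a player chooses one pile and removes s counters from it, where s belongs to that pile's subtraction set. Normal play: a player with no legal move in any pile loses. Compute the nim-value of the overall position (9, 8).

2

Pile A, S = {1, 2, 8}:
G(0) = 0
G(1) = mex{0} = 1
G(2) = mex{1,0} = 2
G(3) = mex{2,1} = 0
G(4) = mex{0,2} = 1
G(5) = mex{1,0} = 2
G(6) = mex{2,1} = 0
G(7) = mex{0,2} = 1
G(8) = mex{1,0,0} = 2
G(9) = mex{2,1,1} = 0
G_A(9) = 0.
Pile B, S = {4, 5, 6}:
n : 0 1 2 3 4 5 6 7 8
G : 0 0 0 0 1 1 1 1 2
G_B(8) = 2.
Combined Grundy value = 0 ⊕ 2 = 2.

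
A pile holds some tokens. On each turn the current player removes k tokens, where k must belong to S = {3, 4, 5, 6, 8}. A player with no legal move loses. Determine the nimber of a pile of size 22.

n :  0  1  2  3  4  5  6  7  8  9 10 11 12 13 14 15 16 17 18 19 20 21 22
G :  0  0  0  1  1  1  2  2  2  3  3  0  0  0  1  1  1  2  2  2  3  3  0

0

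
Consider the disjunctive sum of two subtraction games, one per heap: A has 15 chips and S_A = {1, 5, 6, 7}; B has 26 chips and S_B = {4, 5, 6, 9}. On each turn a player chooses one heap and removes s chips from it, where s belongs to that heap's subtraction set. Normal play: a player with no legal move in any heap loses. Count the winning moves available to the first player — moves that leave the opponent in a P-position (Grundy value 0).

Heap A, S = {1, 5, 6, 7}:
n :  0  1  2  3  4  5  6  7  8  9 10 11 12 13 14 15
G :  0  1  0  1  0  1  2  3  2  3  2  3  0  1  0  1
G_A(15) = 1.
Heap B, S = {4, 5, 6, 9}:
G(0) = 0
G(1) = mex{} = 0
G(2) = mex{} = 0
G(3) = mex{} = 0
G(4) = mex{0} = 1
G(5) = mex{0,0} = 1
G(6) = mex{0,0,0} = 1
G(7) = mex{0,0,0} = 1
G(8) = mex{1,0,0} = 2
G(9) = mex{1,1,0,0} = 2
G(10) = mex{1,1,1,0} = 2
G(11) = mex{1,1,1,0} = 2
G(12) = mex{2,1,1,0} = 3
G(13) = mex{2,2,1,1} = 0
G(14) = mex{2,2,2,1} = 0
G(15) = mex{2,2,2,1} = 0
G(16) = mex{3,2,2,1} = 0
G(17) = mex{0,3,2,2} = 1
G(18) = mex{0,0,3,2} = 1
G(19) = mex{0,0,0,2} = 1
G(20) = mex{0,0,0,2} = 1
G(21) = mex{1,0,0,3} = 2
G(22) = mex{1,1,0,0} = 2
G(23) = mex{1,1,1,0} = 2
G(24) = mex{1,1,1,0} = 2
G(25) = mex{2,1,1,0} = 3
G(26) = mex{2,2,1,1} = 0
G_B(26) = 0.
Combined Grundy value = 1 ⊕ 0 = 1.
A winning move leaves total XOR = 0, i.e. changes one component's Grundy value g to g ⊕ X where X is the current total.
Heap A: need g' = 1⊕1 = 0. Options: 15−1→G=0, 15−5→G=2, 15−6→G=3, 15−7→G=2. Hits: 1.
Heap B: need g' = 0⊕1 = 1. Options: 26−4→G=2, 26−5→G=2, 26−6→G=1, 26−9→G=1. Hits: 2.

3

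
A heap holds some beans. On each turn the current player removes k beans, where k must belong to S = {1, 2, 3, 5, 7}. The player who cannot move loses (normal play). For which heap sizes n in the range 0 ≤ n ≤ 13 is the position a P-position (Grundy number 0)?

0, 4, 8, 12

n :  0  1  2  3  4  5  6  7  8  9 10 11 12 13
G :  0  1  2  3  0  1  2  3  0  1  2  3  0  1
P-positions are exactly the n with G(n) = 0.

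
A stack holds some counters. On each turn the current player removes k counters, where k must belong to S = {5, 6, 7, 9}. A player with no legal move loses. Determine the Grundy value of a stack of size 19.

1

G(0) = 0
G(1) = mex{} = 0
G(2) = mex{} = 0
G(3) = mex{} = 0
G(4) = mex{} = 0
G(5) = mex{0} = 1
G(6) = mex{0,0} = 1
G(7) = mex{0,0,0} = 1
G(8) = mex{0,0,0} = 1
G(9) = mex{0,0,0,0} = 1
G(10) = mex{1,0,0,0} = 2
G(11) = mex{1,1,0,0} = 2
G(12) = mex{1,1,1,0} = 2
G(13) = mex{1,1,1,0} = 2
G(14) = mex{1,1,1,1} = 0
G(15) = mex{2,1,1,1} = 0
G(16) = mex{2,2,1,1} = 0
G(17) = mex{2,2,2,1} = 0
G(18) = mex{2,2,2,1} = 0
G(19) = mex{0,2,2,2} = 1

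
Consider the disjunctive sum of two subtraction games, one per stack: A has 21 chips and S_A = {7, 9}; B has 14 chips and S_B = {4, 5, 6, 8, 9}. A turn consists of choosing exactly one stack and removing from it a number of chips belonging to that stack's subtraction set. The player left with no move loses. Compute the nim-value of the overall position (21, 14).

0

Stack A, S = {7, 9}:
G(0) = 0
G(1) = mex{} = 0
G(2) = mex{} = 0
G(3) = mex{} = 0
G(4) = mex{} = 0
G(5) = mex{} = 0
G(6) = mex{} = 0
G(7) = mex{0} = 1
G(8) = mex{0} = 1
G(9) = mex{0,0} = 1
G(10) = mex{0,0} = 1
G(11) = mex{0,0} = 1
G(12) = mex{0,0} = 1
G(13) = mex{0,0} = 1
G(14) = mex{1,0} = 2
G(15) = mex{1,0} = 2
G(16) = mex{1,1} = 0
G(17) = mex{1,1} = 0
G(18) = mex{1,1} = 0
G(19) = mex{1,1} = 0
G(20) = mex{1,1} = 0
G(21) = mex{2,1} = 0
G_A(21) = 0.
Stack B, S = {4, 5, 6, 8, 9}:
G(0) = 0
G(1) = mex{} = 0
G(2) = mex{} = 0
G(3) = mex{} = 0
G(4) = mex{0} = 1
G(5) = mex{0,0} = 1
G(6) = mex{0,0,0} = 1
G(7) = mex{0,0,0} = 1
G(8) = mex{1,0,0,0} = 2
G(9) = mex{1,1,0,0,0} = 2
G(10) = mex{1,1,1,0,0} = 2
G(11) = mex{1,1,1,0,0} = 2
G(12) = mex{2,1,1,1,0} = 3
G(13) = mex{2,2,1,1,1} = 0
G(14) = mex{2,2,2,1,1} = 0
G_B(14) = 0.
Combined Grundy value = 0 ⊕ 0 = 0.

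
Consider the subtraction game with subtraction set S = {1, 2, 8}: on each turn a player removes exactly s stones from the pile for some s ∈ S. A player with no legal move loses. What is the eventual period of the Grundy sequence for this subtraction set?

3

n :  0  1  2  3  4  5  6  7  8  9 10 11 12 13 14
G :  0  1  2  0  1  2  0  1  2  0  1  2  0  1  2
G(n+3) = G(n) holds for n = 0,…,7 (a full window of length max(S) = 8), so the sequence is purely periodic with period 3.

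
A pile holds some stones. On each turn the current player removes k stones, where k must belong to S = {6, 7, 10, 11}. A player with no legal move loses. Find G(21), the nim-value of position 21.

G(0) = 0
G(1) = mex{} = 0
G(2) = mex{} = 0
G(3) = mex{} = 0
G(4) = mex{} = 0
G(5) = mex{} = 0
G(6) = mex{0} = 1
G(7) = mex{0,0} = 1
G(8) = mex{0,0} = 1
G(9) = mex{0,0} = 1
G(10) = mex{0,0,0} = 1
G(11) = mex{0,0,0,0} = 1
G(12) = mex{1,0,0,0} = 2
G(13) = mex{1,1,0,0} = 2
G(14) = mex{1,1,0,0} = 2
G(15) = mex{1,1,0,0} = 2
G(16) = mex{1,1,1,0} = 2
G(17) = mex{1,1,1,1} = 0
G(18) = mex{2,1,1,1} = 0
G(19) = mex{2,2,1,1} = 0
G(20) = mex{2,2,1,1} = 0
G(21) = mex{2,2,1,1} = 0

0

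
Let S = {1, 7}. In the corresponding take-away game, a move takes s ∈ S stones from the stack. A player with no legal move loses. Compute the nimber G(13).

G(0) = 0
G(1) = mex{0} = 1
G(2) = mex{1} = 0
G(3) = mex{0} = 1
G(4) = mex{1} = 0
G(5) = mex{0} = 1
G(6) = mex{1} = 0
G(7) = mex{0,0} = 1
G(8) = mex{1,1} = 0
G(9) = mex{0,0} = 1
G(10) = mex{1,1} = 0
G(11) = mex{0,0} = 1
G(12) = mex{1,1} = 0
G(13) = mex{0,0} = 1

1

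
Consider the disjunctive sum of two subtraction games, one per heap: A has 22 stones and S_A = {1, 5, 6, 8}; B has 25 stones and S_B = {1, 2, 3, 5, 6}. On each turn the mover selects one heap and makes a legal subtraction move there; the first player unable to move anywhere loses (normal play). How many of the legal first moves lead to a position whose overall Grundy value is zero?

4

Heap A, S = {1, 5, 6, 8}:
G(0) = 0
G(1) = mex{0} = 1
G(2) = mex{1} = 0
G(3) = mex{0} = 1
G(4) = mex{1} = 0
G(5) = mex{0,0} = 1
G(6) = mex{1,1,0} = 2
G(7) = mex{2,0,1} = 3
G(8) = mex{3,1,0,0} = 2
G(9) = mex{2,0,1,1} = 3
G(10) = mex{3,1,0,0} = 2
G(11) = mex{2,2,1,1} = 0
G(12) = mex{0,3,2,0} = 1
G(13) = mex{1,2,3,1} = 0
G(14) = mex{0,3,2,2} = 1
G(15) = mex{1,2,3,3} = 0
G(16) = mex{0,0,2,2} = 1
G(17) = mex{1,1,0,3} = 2
G(18) = mex{2,0,1,2} = 3
G(19) = mex{3,1,0,0} = 2
G(20) = mex{2,0,1,1} = 3
G(21) = mex{3,1,0,0} = 2
G(22) = mex{2,2,1,1} = 0
G_A(22) = 0.
Heap B, S = {1, 2, 3, 5, 6}:
n :  0  1  2  3  4  5  6  7  8  9 10 11 12 13 14 15 16 17 18 19 20 21 22 23 24 25
G :  0  1  2  3  0  1  2  3  0  1  2  3  0  1  2  3  0  1  2  3  0  1  2  3  0  1
G_B(25) = 1.
Combined Grundy value = 0 ⊕ 1 = 1.
A winning move leaves total XOR = 0, i.e. changes one component's Grundy value g to g ⊕ X where X is the current total.
Heap A: need g' = 0⊕1 = 1. Options: 22−1→G=2, 22−5→G=2, 22−6→G=1, 22−8→G=1. Hits: 2.
Heap B: need g' = 1⊕1 = 0. Options: 25−1→G=0, 25−2→G=3, 25−3→G=2, 25−5→G=0, 25−6→G=3. Hits: 2.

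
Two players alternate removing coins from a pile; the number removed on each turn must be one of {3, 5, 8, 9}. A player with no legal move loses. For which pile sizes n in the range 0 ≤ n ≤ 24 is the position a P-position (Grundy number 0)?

n :  0  1  2  3  4  5  6  7  8  9 10 11 12 13 14 15 16 17 18 19 20 21 22 23 24
G :  0  0  0  1  1  1  2  2  2  3  3  3  0  0  0  1  1  1  2  2  2  3  3  3  0
P-positions are exactly the n with G(n) = 0.

0, 1, 2, 12, 13, 14, 24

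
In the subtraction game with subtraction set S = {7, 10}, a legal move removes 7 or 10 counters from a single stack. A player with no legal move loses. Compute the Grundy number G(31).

n :  0  1  2  3  4  5  6  7  8  9 10 11 12 13 14 15 16 17 18 19 20 21 22 23 24 25 26 27 28 29 30 31
G :  0  0  0  0  0  0  0  1  1  1  1  1  1  1  2  2  2  0  0  0  0  0  0  0  1  1  1  1  1  1  1  2

2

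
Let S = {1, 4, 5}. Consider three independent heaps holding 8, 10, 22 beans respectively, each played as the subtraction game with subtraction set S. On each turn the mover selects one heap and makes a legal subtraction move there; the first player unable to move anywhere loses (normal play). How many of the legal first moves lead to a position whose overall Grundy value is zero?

All heaps use S = {1, 4, 5}:
G(0) = 0
G(1) = mex{0} = 1
G(2) = mex{1} = 0
G(3) = mex{0} = 1
G(4) = mex{1,0} = 2
G(5) = mex{2,1,0} = 3
G(6) = mex{3,0,1} = 2
G(7) = mex{2,1,0} = 3
G(8) = mex{3,2,1} = 0
G(9) = mex{0,3,2} = 1
G(10) = mex{1,2,3} = 0
G(11) = mex{0,3,2} = 1
G(12) = mex{1,0,3} = 2
G(13) = mex{2,1,0} = 3
G(14) = mex{3,0,1} = 2
G(15) = mex{2,1,0} = 3
G(16) = mex{3,2,1} = 0
G(17) = mex{0,3,2} = 1
G(18) = mex{1,2,3} = 0
G(19) = mex{0,3,2} = 1
G(20) = mex{1,0,3} = 2
G(21) = mex{2,1,0} = 3
G(22) = mex{3,0,1} = 2
Heap A: G(8) = 0.
Heap B: G(10) = 0.
Heap C: G(22) = 2.
Combined Grundy value = 0 ⊕ 0 ⊕ 2 = 2.
A winning move leaves total XOR = 0, i.e. changes one component's Grundy value g to g ⊕ X where X is the current total.
Heap A: need g' = 0⊕2 = 2. Options: 8−1→G=3, 8−4→G=2, 8−5→G=1. Hits: 1.
Heap B: need g' = 0⊕2 = 2. Options: 10−1→G=1, 10−4→G=2, 10−5→G=3. Hits: 1.
Heap C: need g' = 2⊕2 = 0. Options: 22−1→G=3, 22−4→G=0, 22−5→G=1. Hits: 1.

3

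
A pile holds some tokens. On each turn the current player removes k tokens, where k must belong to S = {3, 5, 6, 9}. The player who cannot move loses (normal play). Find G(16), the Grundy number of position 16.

1

n :  0  1  2  3  4  5  6  7  8  9 10 11 12 13 14 15 16
G :  0  0  0  1  1  1  2  2  2  3  3  3  0  0  0  1  1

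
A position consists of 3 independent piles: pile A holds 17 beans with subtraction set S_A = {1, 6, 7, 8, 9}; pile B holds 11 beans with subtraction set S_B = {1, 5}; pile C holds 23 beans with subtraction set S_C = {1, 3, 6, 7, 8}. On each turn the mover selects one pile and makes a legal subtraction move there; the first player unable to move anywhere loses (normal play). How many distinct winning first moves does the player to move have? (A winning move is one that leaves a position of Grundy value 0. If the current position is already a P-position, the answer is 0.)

Pile A, S = {1, 6, 7, 8, 9}:
n :  0  1  2  3  4  5  6  7  8  9 10 11 12 13 14 15 16 17
G :  0  1  0  1  0  1  2  3  2  3  2  3  4  5  0  1  0  1
G_A(17) = 1.
Pile B, S = {1, 5}:
G(0) = 0
G(1) = mex{0} = 1
G(2) = mex{1} = 0
G(3) = mex{0} = 1
G(4) = mex{1} = 0
G(5) = mex{0,0} = 1
G(6) = mex{1,1} = 0
G(7) = mex{0,0} = 1
G(8) = mex{1,1} = 0
G(9) = mex{0,0} = 1
G(10) = mex{1,1} = 0
G(11) = mex{0,0} = 1
G_B(11) = 1.
Pile C, S = {1, 3, 6, 7, 8}:
G(0) = 0
G(1) = mex{0} = 1
G(2) = mex{1} = 0
G(3) = mex{0,0} = 1
G(4) = mex{1,1} = 0
G(5) = mex{0,0} = 1
G(6) = mex{1,1,0} = 2
G(7) = mex{2,0,1,0} = 3
G(8) = mex{3,1,0,1,0} = 2
G(9) = mex{2,2,1,0,1} = 3
G(10) = mex{3,3,0,1,0} = 2
G(11) = mex{2,2,1,0,1} = 3
G(12) = mex{3,3,2,1,0} = 4
G(13) = mex{4,2,3,2,1} = 0
G(14) = mex{0,3,2,3,2} = 1
G(15) = mex{1,4,3,2,3} = 0
G(16) = mex{0,0,2,3,2} = 1
G(17) = mex{1,1,3,2,3} = 0
G(18) = mex{0,0,4,3,2} = 1
G(19) = mex{1,1,0,4,3} = 2
G(20) = mex{2,0,1,0,4} = 3
G(21) = mex{3,1,0,1,0} = 2
G(22) = mex{2,2,1,0,1} = 3
G(23) = mex{3,3,0,1,0} = 2
G_C(23) = 2.
Combined Grundy value = 1 ⊕ 1 ⊕ 2 = 2.
A winning move leaves total XOR = 0, i.e. changes one component's Grundy value g to g ⊕ X where X is the current total.
Pile A: need g' = 1⊕2 = 3. Options: 17−1→G=0, 17−6→G=3, 17−7→G=2, 17−8→G=3, 17−9→G=2. Hits: 2.
Pile B: need g' = 1⊕2 = 3. Options: 11−1→G=0, 11−5→G=0. Hits: 0.
Pile C: need g' = 2⊕2 = 0. Options: 23−1→G=3, 23−3→G=3, 23−6→G=0, 23−7→G=1, 23−8→G=0. Hits: 2.

4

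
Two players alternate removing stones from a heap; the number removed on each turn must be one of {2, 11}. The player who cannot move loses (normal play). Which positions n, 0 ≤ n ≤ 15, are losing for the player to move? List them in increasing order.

0, 1, 4, 5, 8, 9, 13, 14

n :  0  1  2  3  4  5  6  7  8  9 10 11 12 13 14 15
G :  0  0  1  1  0  0  1  1  0  0  1  1  2  0  0  1
P-positions are exactly the n with G(n) = 0.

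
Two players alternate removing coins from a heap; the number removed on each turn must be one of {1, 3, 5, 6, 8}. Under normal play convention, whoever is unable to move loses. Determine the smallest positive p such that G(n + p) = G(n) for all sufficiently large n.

G(0) = 0
G(1) = mex{0} = 1
G(2) = mex{1} = 0
G(3) = mex{0,0} = 1
G(4) = mex{1,1} = 0
G(5) = mex{0,0,0} = 1
G(6) = mex{1,1,1,0} = 2
G(7) = mex{2,0,0,1} = 3
G(8) = mex{3,1,1,0,0} = 2
G(9) = mex{2,2,0,1,1} = 3
G(10) = mex{3,3,1,0,0} = 2
G(11) = mex{2,2,2,1,1} = 0
G(12) = mex{0,3,3,2,0} = 1
G(13) = mex{1,2,2,3,1} = 0
G(14) = mex{0,0,3,2,2} = 1
G(15) = mex{1,1,2,3,3} = 0
G(16) = mex{0,0,0,2,2} = 1
G(17) = mex{1,1,1,0,3} = 2
G(18) = mex{2,0,0,1,2} = 3
G(19) = mex{3,1,1,0,0} = 2
G(20) = mex{2,2,0,1,1} = 3
G(21) = mex{3,3,1,0,0} = 2
G(22) = mex{2,2,2,1,1} = 0
G(23) = mex{0,3,3,2,0} = 1
G(n+11) = G(n) holds for n = 0,…,7 (a full window of length max(S) = 8), so the sequence is purely periodic with period 11.

11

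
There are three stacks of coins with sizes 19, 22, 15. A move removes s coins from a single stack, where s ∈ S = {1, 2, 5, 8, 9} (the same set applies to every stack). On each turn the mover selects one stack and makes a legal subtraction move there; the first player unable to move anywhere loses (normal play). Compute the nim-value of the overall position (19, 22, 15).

3

All stacks use S = {1, 2, 5, 8, 9}:
n :  0  1  2  3  4  5  6  7  8  9 10 11 12 13 14 15 16 17 18 19 20 21 22
G :  0  1  2  0  1  2  0  1  2  3  0  1  2  0  1  2  0  1  2  3  0  1  2
Stack A: G(19) = 3.
Stack B: G(22) = 2.
Stack C: G(15) = 2.
Combined Grundy value = 3 ⊕ 2 ⊕ 2 = 3.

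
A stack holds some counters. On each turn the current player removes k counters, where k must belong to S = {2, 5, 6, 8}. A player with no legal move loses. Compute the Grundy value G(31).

G(0) = 0
G(1) = mex{} = 0
G(2) = mex{0} = 1
G(3) = mex{0} = 1
G(4) = mex{1} = 0
G(5) = mex{1,0} = 2
G(6) = mex{0,0,0} = 1
G(7) = mex{2,1,0} = 3
G(8) = mex{1,1,1,0} = 2
G(9) = mex{3,0,1,0} = 2
G(10) = mex{2,2,0,1} = 3
G(11) = mex{2,1,2,1} = 0
G(12) = mex{3,3,1,0} = 2
G(13) = mex{0,2,3,2} = 1
G(14) = mex{2,2,2,1} = 0
G(15) = mex{1,3,2,3} = 0
G(16) = mex{0,0,3,2} = 1
G(17) = mex{0,2,0,2} = 1
G(18) = mex{1,1,2,3} = 0
G(19) = mex{1,0,1,0} = 2
G(20) = mex{0,0,0,2} = 1
G(21) = mex{2,1,0,1} = 3
G(22) = mex{1,1,1,0} = 2
G(23) = mex{3,0,1,0} = 2
G(24) = mex{2,2,0,1} = 3
G(25) = mex{2,1,2,1} = 0
G(26) = mex{3,3,1,0} = 2
G(27) = mex{0,2,3,2} = 1
G(28) = mex{2,2,2,1} = 0
G(29) = mex{1,3,2,3} = 0
G(30) = mex{0,0,3,2} = 1
G(31) = mex{0,2,0,2} = 1

1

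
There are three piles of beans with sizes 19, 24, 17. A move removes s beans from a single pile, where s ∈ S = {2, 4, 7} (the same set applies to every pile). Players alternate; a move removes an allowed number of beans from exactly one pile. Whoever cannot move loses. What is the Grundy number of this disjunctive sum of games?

All piles use S = {2, 4, 7}:
G(0) = 0
G(1) = mex{} = 0
G(2) = mex{0} = 1
G(3) = mex{0} = 1
G(4) = mex{1,0} = 2
G(5) = mex{1,0} = 2
G(6) = mex{2,1} = 0
G(7) = mex{2,1,0} = 3
G(8) = mex{0,2,0} = 1
G(9) = mex{3,2,1} = 0
G(10) = mex{1,0,1} = 2
G(11) = mex{0,3,2} = 1
G(12) = mex{2,1,2} = 0
G(13) = mex{1,0,0} = 2
G(14) = mex{0,2,3} = 1
G(15) = mex{2,1,1} = 0
G(16) = mex{1,0,0} = 2
G(17) = mex{0,2,2} = 1
G(18) = mex{2,1,1} = 0
G(19) = mex{1,0,0} = 2
G(20) = mex{0,2,2} = 1
G(21) = mex{2,1,1} = 0
G(22) = mex{1,0,0} = 2
G(23) = mex{0,2,2} = 1
G(24) = mex{2,1,1} = 0
Pile A: G(19) = 2.
Pile B: G(24) = 0.
Pile C: G(17) = 1.
Combined Grundy value = 2 ⊕ 0 ⊕ 1 = 3.

3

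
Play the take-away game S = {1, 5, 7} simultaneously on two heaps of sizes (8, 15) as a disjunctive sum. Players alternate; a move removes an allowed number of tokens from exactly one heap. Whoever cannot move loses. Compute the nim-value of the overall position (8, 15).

1

All heaps use S = {1, 5, 7}:
n :  0  1  2  3  4  5  6  7  8  9 10 11 12 13 14 15
G :  0  1  0  1  0  1  0  1  0  1  0  1  0  1  0  1
Heap A: G(8) = 0.
Heap B: G(15) = 1.
Combined Grundy value = 0 ⊕ 1 = 1.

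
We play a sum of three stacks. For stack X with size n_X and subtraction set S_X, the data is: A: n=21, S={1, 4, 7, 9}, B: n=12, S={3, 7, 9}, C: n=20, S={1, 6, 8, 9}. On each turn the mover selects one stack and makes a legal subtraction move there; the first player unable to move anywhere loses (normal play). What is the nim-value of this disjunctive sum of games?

Stack A, S = {1, 4, 7, 9}:
n :  0  1  2  3  4  5  6  7  8  9 10 11 12 13 14 15 16 17 18 19 20 21
G :  0  1  0  1  2  0  1  2  0  1  0  1  2  0  1  2  0  1  0  1  2  0
G_A(21) = 0.
Stack B, S = {3, 7, 9}:
n :  0  1  2  3  4  5  6  7  8  9 10 11 12
G :  0  0  0  1  1  1  0  2  2  1  3  3  0
G_B(12) = 0.
Stack C, S = {1, 6, 8, 9}:
G(0) = 0
G(1) = mex{0} = 1
G(2) = mex{1} = 0
G(3) = mex{0} = 1
G(4) = mex{1} = 0
G(5) = mex{0} = 1
G(6) = mex{1,0} = 2
G(7) = mex{2,1} = 0
G(8) = mex{0,0,0} = 1
G(9) = mex{1,1,1,0} = 2
G(10) = mex{2,0,0,1} = 3
G(11) = mex{3,1,1,0} = 2
G(12) = mex{2,2,0,1} = 3
G(13) = mex{3,0,1,0} = 2
G(14) = mex{2,1,2,1} = 0
G(15) = mex{0,2,0,2} = 1
G(16) = mex{1,3,1,0} = 2
G(17) = mex{2,2,2,1} = 0
G(18) = mex{0,3,3,2} = 1
G(19) = mex{1,2,2,3} = 0
G(20) = mex{0,0,3,2} = 1
G_C(20) = 1.
Combined Grundy value = 0 ⊕ 0 ⊕ 1 = 1.

1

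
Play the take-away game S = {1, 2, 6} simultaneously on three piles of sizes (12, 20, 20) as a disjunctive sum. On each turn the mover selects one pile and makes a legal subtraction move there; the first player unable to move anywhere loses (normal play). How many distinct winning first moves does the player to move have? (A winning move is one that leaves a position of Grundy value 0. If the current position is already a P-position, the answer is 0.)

3

All piles use S = {1, 2, 6}:
G(0) = 0
G(1) = mex{0} = 1
G(2) = mex{1,0} = 2
G(3) = mex{2,1} = 0
G(4) = mex{0,2} = 1
G(5) = mex{1,0} = 2
G(6) = mex{2,1,0} = 3
G(7) = mex{3,2,1} = 0
G(8) = mex{0,3,2} = 1
G(9) = mex{1,0,0} = 2
G(10) = mex{2,1,1} = 0
G(11) = mex{0,2,2} = 1
G(12) = mex{1,0,3} = 2
G(13) = mex{2,1,0} = 3
G(14) = mex{3,2,1} = 0
G(15) = mex{0,3,2} = 1
G(16) = mex{1,0,0} = 2
G(17) = mex{2,1,1} = 0
G(18) = mex{0,2,2} = 1
G(19) = mex{1,0,3} = 2
G(20) = mex{2,1,0} = 3
Pile A: G(12) = 2.
Pile B: G(20) = 3.
Pile C: G(20) = 3.
Combined Grundy value = 2 ⊕ 3 ⊕ 3 = 2.
A winning move leaves total XOR = 0, i.e. changes one component's Grundy value g to g ⊕ X where X is the current total.
Pile A: need g' = 2⊕2 = 0. Options: 12−1→G=1, 12−2→G=0, 12−6→G=3. Hits: 1.
Pile B: need g' = 3⊕2 = 1. Options: 20−1→G=2, 20−2→G=1, 20−6→G=0. Hits: 1.
Pile C: need g' = 3⊕2 = 1. Options: 20−1→G=2, 20−2→G=1, 20−6→G=0. Hits: 1.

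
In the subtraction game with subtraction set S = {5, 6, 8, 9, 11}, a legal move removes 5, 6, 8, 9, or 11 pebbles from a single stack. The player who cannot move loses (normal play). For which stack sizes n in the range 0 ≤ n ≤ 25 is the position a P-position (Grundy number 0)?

G(0) = 0
G(1) = mex{} = 0
G(2) = mex{} = 0
G(3) = mex{} = 0
G(4) = mex{} = 0
G(5) = mex{0} = 1
G(6) = mex{0,0} = 1
G(7) = mex{0,0} = 1
G(8) = mex{0,0,0} = 1
G(9) = mex{0,0,0,0} = 1
G(10) = mex{1,0,0,0} = 2
G(11) = mex{1,1,0,0,0} = 2
G(12) = mex{1,1,0,0,0} = 2
G(13) = mex{1,1,1,0,0} = 2
G(14) = mex{1,1,1,1,0} = 2
G(15) = mex{2,1,1,1,0} = 3
G(16) = mex{2,2,1,1,1} = 0
G(17) = mex{2,2,1,1,1} = 0
G(18) = mex{2,2,2,1,1} = 0
G(19) = mex{2,2,2,2,1} = 0
G(20) = mex{3,2,2,2,1} = 0
G(21) = mex{0,3,2,2,2} = 1
G(22) = mex{0,0,2,2,2} = 1
G(23) = mex{0,0,3,2,2} = 1
G(24) = mex{0,0,0,3,2} = 1
G(25) = mex{0,0,0,0,2} = 1
P-positions are exactly the n with G(n) = 0.

0, 1, 2, 3, 4, 16, 17, 18, 19, 20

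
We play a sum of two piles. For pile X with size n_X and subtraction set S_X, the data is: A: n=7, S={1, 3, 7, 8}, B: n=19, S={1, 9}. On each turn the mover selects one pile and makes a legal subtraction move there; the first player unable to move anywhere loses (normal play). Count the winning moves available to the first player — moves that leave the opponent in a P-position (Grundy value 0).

Pile A, S = {1, 3, 7, 8}:
n : 0 1 2 3 4 5 6 7
G : 0 1 0 1 0 1 0 1
G_A(7) = 1.
Pile B, S = {1, 9}:
n :  0  1  2  3  4  5  6  7  8  9 10 11 12 13 14 15 16 17 18 19
G :  0  1  0  1  0  1  0  1  0  1  0  1  0  1  0  1  0  1  0  1
G_B(19) = 1.
Combined Grundy value = 1 ⊕ 1 = 0.
A winning move leaves total XOR = 0, i.e. changes one component's Grundy value g to g ⊕ X where X is the current total.
Pile A: target g' = 1⊕0 = 1, but every legal move changes the Grundy value (mex property), so 0 moves.
Pile B: target g' = 1⊕0 = 1, but every legal move changes the Grundy value (mex property), so 0 moves.

0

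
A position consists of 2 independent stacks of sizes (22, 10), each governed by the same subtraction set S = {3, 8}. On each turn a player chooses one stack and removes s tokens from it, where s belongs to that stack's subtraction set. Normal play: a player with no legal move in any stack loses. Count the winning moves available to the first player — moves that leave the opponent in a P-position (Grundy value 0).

All stacks use S = {3, 8}:
G(0) = 0
G(1) = mex{} = 0
G(2) = mex{} = 0
G(3) = mex{0} = 1
G(4) = mex{0} = 1
G(5) = mex{0} = 1
G(6) = mex{1} = 0
G(7) = mex{1} = 0
G(8) = mex{1,0} = 2
G(9) = mex{0,0} = 1
G(10) = mex{0,0} = 1
G(11) = mex{2,1} = 0
G(12) = mex{1,1} = 0
G(13) = mex{1,1} = 0
G(14) = mex{0,0} = 1
G(15) = mex{0,0} = 1
G(16) = mex{0,2} = 1
G(17) = mex{1,1} = 0
G(18) = mex{1,1} = 0
G(19) = mex{1,0} = 2
G(20) = mex{0,0} = 1
G(21) = mex{0,0} = 1
G(22) = mex{2,1} = 0
Stack A: G(22) = 0.
Stack B: G(10) = 1.
Combined Grundy value = 0 ⊕ 1 = 1.
A winning move leaves total XOR = 0, i.e. changes one component's Grundy value g to g ⊕ X where X is the current total.
Stack A: need g' = 0⊕1 = 1. Options: 22−3→G=2, 22−8→G=1. Hits: 1.
Stack B: need g' = 1⊕1 = 0. Options: 10−3→G=0, 10−8→G=0. Hits: 2.

3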